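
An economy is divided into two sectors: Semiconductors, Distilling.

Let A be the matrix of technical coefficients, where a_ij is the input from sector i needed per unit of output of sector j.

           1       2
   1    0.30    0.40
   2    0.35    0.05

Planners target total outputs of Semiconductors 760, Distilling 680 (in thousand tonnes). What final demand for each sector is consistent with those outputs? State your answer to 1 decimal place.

I − A =
  [   0.70    -0.40]
  [  -0.35     0.95]
d = (I − A) x:
  d_1 = (+0.70)·760 + (-0.40)·680 = 260.0
  d_2 = (-0.35)·760 + (+0.95)·680 = 380.0

d_1 = 260.0, d_2 = 380.0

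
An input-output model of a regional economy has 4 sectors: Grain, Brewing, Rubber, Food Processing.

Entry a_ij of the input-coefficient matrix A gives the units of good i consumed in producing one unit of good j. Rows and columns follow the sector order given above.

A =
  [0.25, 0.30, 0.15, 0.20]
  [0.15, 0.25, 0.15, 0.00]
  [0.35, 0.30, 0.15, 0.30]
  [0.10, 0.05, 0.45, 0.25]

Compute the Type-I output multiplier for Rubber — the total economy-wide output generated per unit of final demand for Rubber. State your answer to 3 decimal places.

I − A =
  [   0.75    -0.30    -0.15    -0.20]
  [  -0.15     0.75    -0.15     0.00]
  [  -0.35    -0.30     0.85    -0.30]
  [  -0.10    -0.05    -0.45     0.75]
Compute the cofactors C_ij = (−1)^(i+j)·(3×3 minor ij) of I−A; the adjugate is their transpose:
adj(I−A) = Cᵀ =
  [ 0.340875   0.222250   0.187125   0.165750]
  [ 0.119250   0.284500   0.111750   0.076500]
  [ 0.255375   0.265250   0.371625   0.216750]
  [ 0.206625   0.207750   0.255375   0.344250]
det(I−A) = Σ_j (I−A)_1j·C_1j = (0.75)(0.340875) + (-0.30)(0.119250) + (-0.15)(0.255375) + (-0.20)(0.206625) = 0.14025
(I − A)⁻¹ = adj(I−A) / det(I−A) ≈
  [   2.4305     1.5847     1.3342     1.1818]
  [   0.8503     2.0285     0.7968     0.5455]
  [   1.8209     1.8913     2.6497     1.5455]
  [   1.4733     1.4813     1.8209     2.4545]
The output multiplier for sector j is the column-j sum of the Leontief inverse (I − A)⁻¹ = adj(I−A) / det(I−A).
Column 3 of adj(I−A): (0.187125, 0.111750, 0.371625, 0.255375); det(I−A) = 0.14025.
m_3 = (0.187125 + 0.111750 + 0.371625 + 0.255375) / 0.14025 = 0.925875 / 0.14025 ≈ 6.602.

m_3 = 6.602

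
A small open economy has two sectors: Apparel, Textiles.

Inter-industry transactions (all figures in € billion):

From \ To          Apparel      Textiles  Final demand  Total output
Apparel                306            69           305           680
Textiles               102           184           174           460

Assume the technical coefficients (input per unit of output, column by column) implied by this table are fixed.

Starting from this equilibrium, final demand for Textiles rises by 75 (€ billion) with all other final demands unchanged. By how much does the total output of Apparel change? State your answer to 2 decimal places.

Δx_1 = 36.59

Technical coefficients a_ij = z_ij / X_j:
  a_11 = 306/680 = 0.45, a_21 = 102/680 = 0.15
  a_12 = 69/460 = 0.15, a_22 = 184/460 = 0.40
I − A =
  [   0.55    -0.15]
  [  -0.15     0.60]
det(I−A) = (0.55)(0.60) − (-0.15)(-0.15) = 0.3075
adj(I−A) = [[0.60, 0.15], [0.15, 0.55]]
(I − A)⁻¹ = adj(I−A) / det(I−A) ≈
  [   1.9512     0.4878]
  [   0.4878     1.7886]
Δx = (I − A)⁻¹ Δd with Δd having +75 in the Textiles component and 0 elsewhere.
So Δx_1 = L_12 · (+75), where L_12 = adj(I−A)_12 / det(I−A) = 0.15 / 0.3075.
Δx_1 = 0.15 × (+75) / 0.3075 = 11.25 / 0.3075 ≈ 36.59.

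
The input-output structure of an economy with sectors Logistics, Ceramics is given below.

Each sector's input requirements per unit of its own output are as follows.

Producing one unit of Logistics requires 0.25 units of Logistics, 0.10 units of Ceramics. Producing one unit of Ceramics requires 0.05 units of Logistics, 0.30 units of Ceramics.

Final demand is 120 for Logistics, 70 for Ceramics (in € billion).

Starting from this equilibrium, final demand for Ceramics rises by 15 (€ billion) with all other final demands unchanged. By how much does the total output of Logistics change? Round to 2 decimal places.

Δx_1 = 1.44

I − A =
  [   0.75    -0.05]
  [  -0.10     0.70]
det(I−A) = (0.75)(0.70) − (-0.05)(-0.10) = 0.5200
adj(I−A) = [[0.70, 0.05], [0.10, 0.75]]
(I − A)⁻¹ = adj(I−A) / det(I−A) ≈
  [   1.3462     0.0962]
  [   0.1923     1.4423]
Δx = (I − A)⁻¹ Δd with Δd having +15 in the Ceramics component and 0 elsewhere.
So Δx_1 = L_12 · (+15), where L_12 = adj(I−A)_12 / det(I−A) = 0.05 / 0.5200.
Δx_1 = 0.05 × (+15) / 0.5200 = 0.75 / 0.5200 ≈ 1.44.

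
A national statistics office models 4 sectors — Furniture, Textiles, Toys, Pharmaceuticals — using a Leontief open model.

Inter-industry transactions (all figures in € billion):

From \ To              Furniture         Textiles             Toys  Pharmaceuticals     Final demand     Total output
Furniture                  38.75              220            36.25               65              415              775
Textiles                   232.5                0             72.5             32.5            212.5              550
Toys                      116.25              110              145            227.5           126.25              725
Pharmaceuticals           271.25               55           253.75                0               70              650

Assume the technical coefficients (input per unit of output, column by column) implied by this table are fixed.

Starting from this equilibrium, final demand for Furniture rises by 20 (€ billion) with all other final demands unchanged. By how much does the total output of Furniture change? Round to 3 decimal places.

Technical coefficients a_ij = z_ij / X_j:
  a_11 = 38.75/775 = 0.05, a_21 = 232.5/775 = 0.30, a_31 = 116.25/775 = 0.15, a_41 = 271.25/775 = 0.35
  a_12 = 220/550 = 0.40, a_22 = 0/550 = 0.00, a_32 = 110/550 = 0.20, a_42 = 55/550 = 0.10
  a_13 = 36.25/725 = 0.05, a_23 = 72.5/725 = 0.10, a_33 = 145/725 = 0.20, a_43 = 253.75/725 = 0.35
  a_14 = 65/650 = 0.10, a_24 = 32.5/650 = 0.05, a_34 = 227.5/650 = 0.35, a_44 = 0/650 = 0.00
I − A =
  [   0.95    -0.40    -0.05    -0.10]
  [  -0.30     1.00    -0.10    -0.05]
  [  -0.15    -0.20     0.80    -0.35]
  [  -0.35    -0.10    -0.35     1.00]
Compute the cofactors C_ij = (−1)^(i+j)·(3×3 minor ij) of I−A; the adjugate is their transpose:
adj(I−A) = Cᵀ =
  [ 0.646500   0.297750   0.132750   0.126000]
  [ 0.247125   0.596750   0.134500   0.101625]
  [ 0.345750   0.326750   0.780250   0.324000]
  [ 0.372000   0.278250   0.333000   0.628500]
det(I−A) = Σ_j (I−A)_1j·C_1j = (0.95)(0.646500) + (-0.40)(0.247125) + (-0.05)(0.345750) + (-0.10)(0.372000) = 0.4608375
(I − A)⁻¹ = adj(I−A) / det(I−A) ≈
  [   1.4029     0.6461     0.2881     0.2734]
  [   0.5363     1.2949     0.2919     0.2205]
  [   0.7503     0.7090     1.6931     0.7031]
  [   0.8072     0.6038     0.7226     1.3638]
Δx = (I − A)⁻¹ Δd with Δd having +20 in the Furniture component and 0 elsewhere.
So Δx_1 = L_11 · (+20), where L_11 = adj(I−A)_11 / det(I−A) = 0.646500 / 0.4608375.
Δx_1 = 0.646500 × (+20) / 0.4608375 = 12.93 / 0.4608375 ≈ 28.058.

Δx_1 = 28.058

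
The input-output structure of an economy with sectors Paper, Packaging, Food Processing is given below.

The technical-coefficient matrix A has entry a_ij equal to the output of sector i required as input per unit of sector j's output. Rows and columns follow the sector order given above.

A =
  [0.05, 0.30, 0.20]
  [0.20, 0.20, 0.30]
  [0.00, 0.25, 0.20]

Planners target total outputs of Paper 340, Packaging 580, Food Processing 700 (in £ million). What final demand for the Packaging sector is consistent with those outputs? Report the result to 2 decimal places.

d_2 = 186.00

I − A =
  [   0.95    -0.30    -0.20]
  [  -0.20     0.80    -0.30]
  [   0.00    -0.25     0.80]
d = (I − A) x:
  d_1 = (+0.95)·340 + (-0.30)·580 + (-0.20)·700 = 9.00
  d_2 = (-0.20)·340 + (+0.80)·580 + (-0.30)·700 = 186.00
  d_3 = (+0.00)·340 + (-0.25)·580 + (+0.80)·700 = 415.00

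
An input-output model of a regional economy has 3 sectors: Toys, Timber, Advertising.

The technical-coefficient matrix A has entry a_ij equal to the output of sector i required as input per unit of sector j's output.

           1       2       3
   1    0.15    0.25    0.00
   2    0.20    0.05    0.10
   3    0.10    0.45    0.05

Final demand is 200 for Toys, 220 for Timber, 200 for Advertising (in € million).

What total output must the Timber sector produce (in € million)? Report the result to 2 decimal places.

I − A =
  [   0.85    -0.25     0.00]
  [  -0.20     0.95    -0.10]
  [  -0.10    -0.45     0.95]
Cofactors of I−A, C_ij = (−1)^(i+j)·(minor ij) (rows/columns in the sector order above):
  C_11 = (0.95)(0.95) − (-0.10)(-0.45) = 0.8575
  C_12 = −[(-0.20)(0.95) − (-0.10)(-0.10)] = 0.2000
  C_13 = (-0.20)(-0.45) − (0.95)(-0.10) = 0.1850
  C_21 = −[(-0.25)(0.95) − (0.00)(-0.45)] = 0.2375
  C_22 = (0.85)(0.95) − (0.00)(-0.10) = 0.8075
  C_23 = −[(0.85)(-0.45) − (-0.25)(-0.10)] = 0.4075
  C_31 = (-0.25)(-0.10) − (0.00)(0.95) = 0.0250
  C_32 = −[(0.85)(-0.10) − (0.00)(-0.20)] = 0.0850
  C_33 = (0.85)(0.95) − (-0.25)(-0.20) = 0.7575
det(I−A) = Σ_j (I−A)_1j·C_1j = (0.85)(0.8575) + (-0.25)(0.2000) + (0.00)(0.1850) = 0.678875
adj(I−A) = Cᵀ =
  [ 0.8575   0.2375   0.0250]
  [ 0.2000   0.8075   0.0850]
  [ 0.1850   0.4075   0.7575]
(I − A)⁻¹ = adj(I−A) / det(I−A) ≈
  [   1.2631     0.3498     0.0368]
  [   0.2946     1.1895     0.1252]
  [   0.2725     0.6003     1.1158]
x = (I − A)⁻¹ d = adj(I−A)·d / det(I−A), with det(I−A) = 0.678875:
  x_1 = (0.8575·200 + 0.2375·220 + 0.0250·200) / 0.678875 = 228.75 / 0.678875 ≈ 336.95
  x_2 = (0.2000·200 + 0.8075·220 + 0.0850·200) / 0.678875 = 234.65 / 0.678875 ≈ 345.65
  x_3 = (0.1850·200 + 0.4075·220 + 0.7575·200) / 0.678875 = 278.15 / 0.678875 ≈ 409.72

x_2 = 345.65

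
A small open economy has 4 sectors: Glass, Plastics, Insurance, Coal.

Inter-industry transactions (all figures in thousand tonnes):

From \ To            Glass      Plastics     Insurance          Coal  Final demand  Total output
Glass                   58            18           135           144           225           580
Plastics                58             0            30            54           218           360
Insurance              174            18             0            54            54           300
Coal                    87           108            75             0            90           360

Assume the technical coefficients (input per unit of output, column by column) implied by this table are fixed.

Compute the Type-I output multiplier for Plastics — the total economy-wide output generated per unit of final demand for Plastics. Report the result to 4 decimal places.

Technical coefficients a_ij = z_ij / X_j:
  a_11 = 58/580 = 0.10, a_21 = 58/580 = 0.10, a_31 = 174/580 = 0.30, a_41 = 87/580 = 0.15
  a_12 = 18/360 = 0.05, a_22 = 0/360 = 0.00, a_32 = 18/360 = 0.05, a_42 = 108/360 = 0.30
  a_13 = 135/300 = 0.45, a_23 = 30/300 = 0.10, a_33 = 0/300 = 0.00, a_43 = 75/300 = 0.25
  a_14 = 144/360 = 0.40, a_24 = 54/360 = 0.15, a_34 = 54/360 = 0.15, a_44 = 0/360 = 0.00
I − A =
  [   0.90    -0.05    -0.45    -0.40]
  [  -0.10     1.00    -0.10    -0.15]
  [  -0.30    -0.05     1.00    -0.15]
  [  -0.15    -0.30    -0.25     1.00]
Compute the cofactors C_ij = (−1)^(i+j)·(3×3 minor ij) of I−A; the adjugate is their transpose:
adj(I−A) = Cᵀ =
  [ 0.906125   0.215875   0.548625   0.477125]
  [ 0.162250   0.631125   0.182875   0.187000]
  [ 0.319625   0.134625   0.781375   0.265250]
  [ 0.264500   0.255375   0.332500   0.751750]
det(I−A) = Σ_j (I−A)_1j·C_1j = (0.90)(0.906125) + (-0.05)(0.162250) + (-0.45)(0.319625) + (-0.40)(0.264500) = 0.55776875
(I − A)⁻¹ = adj(I−A) / det(I−A) ≈
  [   1.62455     0.38703     0.98361     0.85542]
  [   0.29089     1.13152     0.32787     0.33526]
  [   0.57304     0.24136     1.40089     0.47556]
  [   0.47421     0.45785     0.59613     1.34778]
The output multiplier for sector j is the column-j sum of the Leontief inverse (I − A)⁻¹ = adj(I−A) / det(I−A).
Column 2 of adj(I−A): (0.215875, 0.631125, 0.134625, 0.255375); det(I−A) = 0.55776875.
m_2 = (0.215875 + 0.631125 + 0.134625 + 0.255375) / 0.55776875 = 1.237 / 0.55776875 ≈ 2.2178.

m_2 = 2.2178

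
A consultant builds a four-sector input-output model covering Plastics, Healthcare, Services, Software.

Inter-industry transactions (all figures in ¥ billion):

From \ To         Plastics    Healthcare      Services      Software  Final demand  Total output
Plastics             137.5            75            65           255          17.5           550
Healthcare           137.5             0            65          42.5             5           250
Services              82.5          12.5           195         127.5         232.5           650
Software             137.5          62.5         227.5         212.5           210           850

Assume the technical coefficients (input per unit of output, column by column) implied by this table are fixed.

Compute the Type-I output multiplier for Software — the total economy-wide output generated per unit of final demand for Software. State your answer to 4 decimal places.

Technical coefficients a_ij = z_ij / X_j:
  a_11 = 137.5/550 = 0.25, a_21 = 137.5/550 = 0.25, a_31 = 82.5/550 = 0.15, a_41 = 137.5/550 = 0.25
  a_12 = 75/250 = 0.30, a_22 = 0/250 = 0.00, a_32 = 12.5/250 = 0.05, a_42 = 62.5/250 = 0.25
  a_13 = 65/650 = 0.10, a_23 = 65/650 = 0.10, a_33 = 195/650 = 0.30, a_43 = 227.5/650 = 0.35
  a_14 = 255/850 = 0.30, a_24 = 42.5/850 = 0.05, a_34 = 127.5/850 = 0.15, a_44 = 212.5/850 = 0.25
I − A =
  [   0.75    -0.30    -0.10    -0.30]
  [  -0.25     1.00    -0.10    -0.05]
  [  -0.15    -0.05     0.70    -0.15]
  [  -0.25    -0.25    -0.35     0.75]
Compute the cofactors C_ij = (−1)^(i+j)·(3×3 minor ij) of I−A; the adjugate is their transpose:
adj(I−A) = Cᵀ =
  [ 0.455375   0.207000   0.214000   0.238750]
  [ 0.144500   0.271125   0.108125   0.097500]
  [ 0.167500   0.108750   0.399375   0.154125]
  [ 0.278125   0.210125   0.293750   0.448000]
det(I−A) = Σ_j (I−A)_1j·C_1j = (0.75)(0.455375) + (-0.30)(0.144500) + (-0.10)(0.167500) + (-0.30)(0.278125) = 0.19799375
(I − A)⁻¹ = adj(I−A) / det(I−A) ≈
  [   2.29995     1.04549     1.08084     1.20585]
  [   0.72982     1.36936     0.54610     0.49244]
  [   0.84599     0.54926     2.01711     0.77843]
  [   1.40472     1.06127     1.48363     2.26270]
The output multiplier for sector j is the column-j sum of the Leontief inverse (I − A)⁻¹ = adj(I−A) / det(I−A).
Column 4 of adj(I−A): (0.238750, 0.097500, 0.154125, 0.448000); det(I−A) = 0.19799375.
m_4 = (0.238750 + 0.097500 + 0.154125 + 0.448000) / 0.19799375 = 0.938375 / 0.19799375 ≈ 4.7394.

m_4 = 4.7394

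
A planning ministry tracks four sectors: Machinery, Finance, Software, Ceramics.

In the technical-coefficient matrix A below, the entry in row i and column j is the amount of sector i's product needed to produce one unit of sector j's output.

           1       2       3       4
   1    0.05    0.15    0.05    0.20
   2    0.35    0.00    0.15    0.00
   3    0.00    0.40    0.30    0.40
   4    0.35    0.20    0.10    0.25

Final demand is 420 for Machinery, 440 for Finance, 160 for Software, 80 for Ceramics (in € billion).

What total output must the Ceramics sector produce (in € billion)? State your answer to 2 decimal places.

I − A =
  [   0.95    -0.15    -0.05    -0.20]
  [  -0.35     1.00    -0.15     0.00]
  [   0.00    -0.40     0.70    -0.40]
  [  -0.35    -0.20    -0.10     0.75]
Compute the cofactors C_ij = (−1)^(i+j)·(3×3 minor ij) of I−A; the adjugate is their transpose:
adj(I−A) = Cᵀ =
  [ 0.428000   0.127750   0.080375   0.157000]
  [ 0.190750   0.404750   0.116500   0.113000]
  [ 0.273000   0.354000   0.589125   0.387000]
  [ 0.287000   0.214750   0.147125   0.564250]
det(I−A) = Σ_j (I−A)_1j·C_1j = (0.95)(0.428000) + (-0.15)(0.190750) + (-0.05)(0.273000) + (-0.20)(0.287000) = 0.3069375
(I − A)⁻¹ = adj(I−A) / det(I−A) ≈
  [   1.3944     0.4162     0.2619     0.5115]
  [   0.6215     1.3187     0.3796     0.3682]
  [   0.8894     1.1533     1.9194     1.2608]
  [   0.9350     0.6997     0.4793     1.8383]
x = (I − A)⁻¹ d = adj(I−A)·d / det(I−A), with det(I−A) = 0.3069375:
  x_1 = (0.428000·420 + 0.127750·440 + 0.080375·160 + 0.157000·80) / 0.3069375 = 261.39 / 0.3069375 ≈ 851.61
  x_2 = (0.190750·420 + 0.404750·440 + 0.116500·160 + 0.113000·80) / 0.3069375 = 285.885 / 0.3069375 ≈ 931.41
  x_3 = (0.273000·420 + 0.354000·440 + 0.589125·160 + 0.387000·80) / 0.3069375 = 395.64 / 0.3069375 ≈ 1288.99
  x_4 = (0.287000·420 + 0.214750·440 + 0.147125·160 + 0.564250·80) / 0.3069375 = 283.71 / 0.3069375 ≈ 924.32

x_4 = 924.32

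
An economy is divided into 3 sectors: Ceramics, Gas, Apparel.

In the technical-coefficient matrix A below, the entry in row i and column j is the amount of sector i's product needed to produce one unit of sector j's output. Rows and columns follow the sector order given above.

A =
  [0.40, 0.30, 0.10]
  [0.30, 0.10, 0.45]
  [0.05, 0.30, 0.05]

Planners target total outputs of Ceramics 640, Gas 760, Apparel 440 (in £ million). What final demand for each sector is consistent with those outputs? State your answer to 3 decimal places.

I − A =
  [   0.60    -0.30    -0.10]
  [  -0.30     0.90    -0.45]
  [  -0.05    -0.30     0.95]
d = (I − A) x:
  d_C = (+0.60)·640 + (-0.30)·760 + (-0.10)·440 = 112.000
  d_G = (-0.30)·640 + (+0.90)·760 + (-0.45)·440 = 294.000
  d_A = (-0.05)·640 + (-0.30)·760 + (+0.95)·440 = 158.000

d_C = 112.000, d_G = 294.000, d_A = 158.000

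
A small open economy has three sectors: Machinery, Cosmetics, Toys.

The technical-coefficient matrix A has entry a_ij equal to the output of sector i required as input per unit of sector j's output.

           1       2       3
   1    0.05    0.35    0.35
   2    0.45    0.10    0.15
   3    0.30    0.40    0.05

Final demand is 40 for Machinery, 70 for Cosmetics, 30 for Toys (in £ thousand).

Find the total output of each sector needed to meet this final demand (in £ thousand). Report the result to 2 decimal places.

I − A =
  [   0.95    -0.35    -0.35]
  [  -0.45     0.90    -0.15]
  [  -0.30    -0.40     0.95]
Cofactors of I−A, C_ij = (−1)^(i+j)·(minor ij) (rows/columns in the sector order above):
  C_11 = (0.90)(0.95) − (-0.15)(-0.40) = 0.7950
  C_12 = −[(-0.45)(0.95) − (-0.15)(-0.30)] = 0.4725
  C_13 = (-0.45)(-0.40) − (0.90)(-0.30) = 0.4500
  C_21 = −[(-0.35)(0.95) − (-0.35)(-0.40)] = 0.4725
  C_22 = (0.95)(0.95) − (-0.35)(-0.30) = 0.7975
  C_23 = −[(0.95)(-0.40) − (-0.35)(-0.30)] = 0.4850
  C_31 = (-0.35)(-0.15) − (-0.35)(0.90) = 0.3675
  C_32 = −[(0.95)(-0.15) − (-0.35)(-0.45)] = 0.3000
  C_33 = (0.95)(0.90) − (-0.35)(-0.45) = 0.6975
det(I−A) = Σ_j (I−A)_1j·C_1j = (0.95)(0.7950) + (-0.35)(0.4725) + (-0.35)(0.4500) = 0.432375
adj(I−A) = Cᵀ =
  [ 0.7950   0.4725   0.3675]
  [ 0.4725   0.7975   0.3000]
  [ 0.4500   0.4850   0.6975]
(I − A)⁻¹ = adj(I−A) / det(I−A) ≈
  [   1.8387     1.0928     0.8500]
  [   1.0928     1.8445     0.6938]
  [   1.0408     1.1217     1.6132]
x = (I − A)⁻¹ d = adj(I−A)·d / det(I−A), with det(I−A) = 0.432375:
  x_1 = (0.7950·40 + 0.4725·70 + 0.3675·30) / 0.432375 = 75.90 / 0.432375 ≈ 175.54
  x_2 = (0.4725·40 + 0.7975·70 + 0.3000·30) / 0.432375 = 83.725 / 0.432375 ≈ 193.64
  x_3 = (0.4500·40 + 0.4850·70 + 0.6975·30) / 0.432375 = 72.875 / 0.432375 ≈ 168.55

x_1 = 175.54, x_2 = 193.64, x_3 = 168.55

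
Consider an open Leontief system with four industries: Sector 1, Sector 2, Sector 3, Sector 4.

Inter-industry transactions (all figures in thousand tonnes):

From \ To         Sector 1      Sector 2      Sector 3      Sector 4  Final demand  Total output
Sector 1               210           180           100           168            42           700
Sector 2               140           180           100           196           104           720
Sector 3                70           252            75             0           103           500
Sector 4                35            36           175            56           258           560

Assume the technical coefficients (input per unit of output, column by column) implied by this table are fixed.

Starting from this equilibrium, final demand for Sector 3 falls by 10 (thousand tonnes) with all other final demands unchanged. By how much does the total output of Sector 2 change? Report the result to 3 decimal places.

Δx_2 = -12.581

Technical coefficients a_ij = z_ij / X_j:
  a_11 = 210/700 = 0.30, a_21 = 140/700 = 0.20, a_31 = 70/700 = 0.10, a_41 = 35/700 = 0.05
  a_12 = 180/720 = 0.25, a_22 = 180/720 = 0.25, a_32 = 252/720 = 0.35, a_42 = 36/720 = 0.05
  a_13 = 100/500 = 0.20, a_23 = 100/500 = 0.20, a_33 = 75/500 = 0.15, a_43 = 175/500 = 0.35
  a_14 = 168/560 = 0.30, a_24 = 196/560 = 0.35, a_34 = 0/560 = 0.00, a_44 = 56/560 = 0.10
I − A =
  [   0.70    -0.25    -0.20    -0.30]
  [  -0.20     0.75    -0.20    -0.35]
  [  -0.10    -0.35     0.85     0.00]
  [  -0.05    -0.05    -0.35     0.90]
Compute the cofactors C_ij = (−1)^(i+j)·(3×3 minor ij) of I−A; the adjugate is their transpose:
adj(I−A) = Cᵀ =
  [ 0.453000   0.303750   0.288875   0.269125]
  [ 0.198125   0.494250   0.269250   0.258250]
  [ 0.134875   0.239250   0.396625   0.138000]
  [ 0.088625   0.137375   0.185250   0.320750]
det(I−A) = Σ_j (I−A)_1j·C_1j = (0.70)(0.453000) + (-0.25)(0.198125) + (-0.20)(0.134875) + (-0.30)(0.088625) = 0.21400625
(I − A)⁻¹ = adj(I−A) / det(I−A) ≈
  [   2.1168     1.4194     1.3498     1.2576]
  [   0.9258     2.3095     1.2581     1.2067]
  [   0.6302     1.1180     1.8533     0.6448]
  [   0.4141     0.6419     0.8656     1.4988]
Δx = (I − A)⁻¹ Δd with Δd having -10 in the Sector 3 component and 0 elsewhere.
So Δx_2 = L_23 · (-10), where L_23 = adj(I−A)_23 / det(I−A) = 0.269250 / 0.21400625.
Δx_2 = 0.269250 × (-10) / 0.21400625 = -2.6925 / 0.21400625 ≈ -12.581.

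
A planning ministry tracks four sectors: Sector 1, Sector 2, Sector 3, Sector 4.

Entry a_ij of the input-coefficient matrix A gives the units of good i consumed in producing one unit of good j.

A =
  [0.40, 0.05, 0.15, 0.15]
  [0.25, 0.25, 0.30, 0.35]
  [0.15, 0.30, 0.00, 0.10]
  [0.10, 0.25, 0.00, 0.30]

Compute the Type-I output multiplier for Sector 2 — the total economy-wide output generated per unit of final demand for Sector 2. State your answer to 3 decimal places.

I − A =
  [   0.60    -0.05    -0.15    -0.15]
  [  -0.25     0.75    -0.30    -0.35]
  [  -0.15    -0.30     1.00    -0.10]
  [  -0.10    -0.25     0.00     0.70]
Compute the cofactors C_ij = (−1)^(i+j)·(3×3 minor ij) of I−A; the adjugate is their transpose:
adj(I−A) = Cᵀ =
  [ 0.367000   0.107750   0.087375   0.145000]
  [ 0.244500   0.387750   0.153000   0.268125]
  [ 0.142375   0.147875   0.231375   0.137500]
  [ 0.139750   0.153875   0.067125   0.353125]
det(I−A) = Σ_j (I−A)_1j·C_1j = (0.60)(0.367000) + (-0.05)(0.244500) + (-0.15)(0.142375) + (-0.15)(0.139750) = 0.16565625
(I − A)⁻¹ = adj(I−A) / det(I−A) ≈
  [   2.2154     0.6504     0.5274     0.8753]
  [   1.4759     2.3407     0.9236     1.6186]
  [   0.8595     0.8927     1.3967     0.8300]
  [   0.8436     0.9289     0.4052     2.1317]
The output multiplier for sector j is the column-j sum of the Leontief inverse (I − A)⁻¹ = adj(I−A) / det(I−A).
Column 2 of adj(I−A): (0.107750, 0.387750, 0.147875, 0.153875); det(I−A) = 0.16565625.
m_2 = (0.107750 + 0.387750 + 0.147875 + 0.153875) / 0.16565625 = 0.79725 / 0.16565625 ≈ 4.813.

m_2 = 4.813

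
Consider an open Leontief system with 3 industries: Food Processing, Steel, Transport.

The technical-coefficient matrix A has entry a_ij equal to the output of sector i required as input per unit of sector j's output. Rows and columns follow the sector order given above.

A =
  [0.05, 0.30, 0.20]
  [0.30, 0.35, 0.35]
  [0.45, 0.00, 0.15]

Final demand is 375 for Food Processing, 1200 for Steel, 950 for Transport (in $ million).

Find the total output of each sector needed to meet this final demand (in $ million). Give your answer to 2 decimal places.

x_F = 2149.40, x_S = 4052.72, x_T = 2255.56

I − A =
  [   0.95    -0.30    -0.20]
  [  -0.30     0.65    -0.35]
  [  -0.45     0.00     0.85]
Cofactors of I−A, C_ij = (−1)^(i+j)·(minor ij) (rows/columns in the sector order above):
  C_11 = (0.65)(0.85) − (-0.35)(0.00) = 0.5525
  C_12 = −[(-0.30)(0.85) − (-0.35)(-0.45)] = 0.4125
  C_13 = (-0.30)(0.00) − (0.65)(-0.45) = 0.2925
  C_21 = −[(-0.30)(0.85) − (-0.20)(0.00)] = 0.2550
  C_22 = (0.95)(0.85) − (-0.20)(-0.45) = 0.7175
  C_23 = −[(0.95)(0.00) − (-0.30)(-0.45)] = 0.1350
  C_31 = (-0.30)(-0.35) − (-0.20)(0.65) = 0.2350
  C_32 = −[(0.95)(-0.35) − (-0.20)(-0.30)] = 0.3925
  C_33 = (0.95)(0.65) − (-0.30)(-0.30) = 0.5275
det(I−A) = Σ_j (I−A)_1j·C_1j = (0.95)(0.5525) + (-0.30)(0.4125) + (-0.20)(0.2925) = 0.342625
adj(I−A) = Cᵀ =
  [ 0.5525   0.2550   0.2350]
  [ 0.4125   0.7175   0.3925]
  [ 0.2925   0.1350   0.5275]
(I − A)⁻¹ = adj(I−A) / det(I−A) ≈
  [   1.6126     0.7443     0.6859]
  [   1.2039     2.0941     1.1456]
  [   0.8537     0.3940     1.5396]
x = (I − A)⁻¹ d = adj(I−A)·d / det(I−A), with det(I−A) = 0.342625:
  x_F = (0.5525·375 + 0.2550·1200 + 0.2350·950) / 0.342625 = 736.4375 / 0.342625 ≈ 2149.40
  x_S = (0.4125·375 + 0.7175·1200 + 0.3925·950) / 0.342625 = 1388.5625 / 0.342625 ≈ 4052.72
  x_T = (0.2925·375 + 0.1350·1200 + 0.5275·950) / 0.342625 = 772.8125 / 0.342625 ≈ 2255.56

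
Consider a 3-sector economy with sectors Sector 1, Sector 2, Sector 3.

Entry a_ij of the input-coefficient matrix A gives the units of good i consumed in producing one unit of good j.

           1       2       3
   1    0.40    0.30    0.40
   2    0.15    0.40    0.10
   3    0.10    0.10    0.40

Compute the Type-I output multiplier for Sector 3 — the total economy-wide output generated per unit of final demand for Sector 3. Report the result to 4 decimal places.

m_3 = 4.7000

I − A =
  [   0.60    -0.30    -0.40]
  [  -0.15     0.60    -0.10]
  [  -0.10    -0.10     0.60]
Cofactors of I−A, C_ij = (−1)^(i+j)·(minor ij) (rows/columns in the sector order above):
  C_11 = (0.60)(0.60) − (-0.10)(-0.10) = 0.3500
  C_12 = −[(-0.15)(0.60) − (-0.10)(-0.10)] = 0.1000
  C_13 = (-0.15)(-0.10) − (0.60)(-0.10) = 0.0750
  C_21 = −[(-0.30)(0.60) − (-0.40)(-0.10)] = 0.2200
  C_22 = (0.60)(0.60) − (-0.40)(-0.10) = 0.3200
  C_23 = −[(0.60)(-0.10) − (-0.30)(-0.10)] = 0.0900
  C_31 = (-0.30)(-0.10) − (-0.40)(0.60) = 0.2700
  C_32 = −[(0.60)(-0.10) − (-0.40)(-0.15)] = 0.1200
  C_33 = (0.60)(0.60) − (-0.30)(-0.15) = 0.3150
det(I−A) = Σ_j (I−A)_1j·C_1j = (0.60)(0.3500) + (-0.30)(0.1000) + (-0.40)(0.0750) = 0.1500
adj(I−A) = Cᵀ =
  [ 0.3500   0.2200   0.2700]
  [ 0.1000   0.3200   0.1200]
  [ 0.0750   0.0900   0.3150]
(I − A)⁻¹ = adj(I−A) / det(I−A) ≈
  [   2.33333     1.46667     1.80000]
  [   0.66667     2.13333     0.80000]
  [   0.50000     0.60000     2.10000]
The output multiplier for sector j is the column-j sum of the Leontief inverse (I − A)⁻¹ = adj(I−A) / det(I−A).
Column 3 of adj(I−A): (0.2700, 0.1200, 0.3150); det(I−A) = 0.1500.
m_3 = (0.2700 + 0.1200 + 0.3150) / 0.1500 = 0.705 / 0.1500 = 4.7000.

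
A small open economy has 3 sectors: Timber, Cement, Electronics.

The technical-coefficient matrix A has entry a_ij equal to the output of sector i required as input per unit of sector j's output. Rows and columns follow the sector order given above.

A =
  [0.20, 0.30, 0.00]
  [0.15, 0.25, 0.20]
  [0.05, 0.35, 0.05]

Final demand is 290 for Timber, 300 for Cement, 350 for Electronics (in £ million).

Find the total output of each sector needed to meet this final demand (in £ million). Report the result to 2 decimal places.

x_T = 625.36, x_C = 700.96, x_E = 659.58

I − A =
  [   0.80    -0.30     0.00]
  [  -0.15     0.75    -0.20]
  [  -0.05    -0.35     0.95]
Cofactors of I−A, C_ij = (−1)^(i+j)·(minor ij) (rows/columns in the sector order above):
  C_11 = (0.75)(0.95) − (-0.20)(-0.35) = 0.6425
  C_12 = −[(-0.15)(0.95) − (-0.20)(-0.05)] = 0.1525
  C_13 = (-0.15)(-0.35) − (0.75)(-0.05) = 0.0900
  C_21 = −[(-0.30)(0.95) − (0.00)(-0.35)] = 0.2850
  C_22 = (0.80)(0.95) − (0.00)(-0.05) = 0.7600
  C_23 = −[(0.80)(-0.35) − (-0.30)(-0.05)] = 0.2950
  C_31 = (-0.30)(-0.20) − (0.00)(0.75) = 0.0600
  C_32 = −[(0.80)(-0.20) − (0.00)(-0.15)] = 0.1600
  C_33 = (0.80)(0.75) − (-0.30)(-0.15) = 0.5550
det(I−A) = Σ_j (I−A)_1j·C_1j = (0.80)(0.6425) + (-0.30)(0.1525) + (0.00)(0.0900) = 0.46825
adj(I−A) = Cᵀ =
  [ 0.6425   0.2850   0.0600]
  [ 0.1525   0.7600   0.1600]
  [ 0.0900   0.2950   0.5550]
(I − A)⁻¹ = adj(I−A) / det(I−A) ≈
  [   1.3721     0.6086     0.1281]
  [   0.3257     1.6231     0.3417]
  [   0.1922     0.6300     1.1853]
x = (I − A)⁻¹ d = adj(I−A)·d / det(I−A), with det(I−A) = 0.46825:
  x_T = (0.6425·290 + 0.2850·300 + 0.0600·350) / 0.46825 = 292.825 / 0.46825 ≈ 625.36
  x_C = (0.1525·290 + 0.7600·300 + 0.1600·350) / 0.46825 = 328.225 / 0.46825 ≈ 700.96
  x_E = (0.0900·290 + 0.2950·300 + 0.5550·350) / 0.46825 = 308.85 / 0.46825 ≈ 659.58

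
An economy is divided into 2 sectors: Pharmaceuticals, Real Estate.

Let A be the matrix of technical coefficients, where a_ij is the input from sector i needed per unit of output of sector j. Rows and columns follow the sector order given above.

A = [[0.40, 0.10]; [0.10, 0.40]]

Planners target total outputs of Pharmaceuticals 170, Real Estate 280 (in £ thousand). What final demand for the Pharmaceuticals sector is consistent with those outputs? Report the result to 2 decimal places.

d_P = 74.00

I − A =
  [   0.60    -0.10]
  [  -0.10     0.60]
d = (I − A) x:
  d_P = (+0.60)·170 + (-0.10)·280 = 74.00
  d_R = (-0.10)·170 + (+0.60)·280 = 151.00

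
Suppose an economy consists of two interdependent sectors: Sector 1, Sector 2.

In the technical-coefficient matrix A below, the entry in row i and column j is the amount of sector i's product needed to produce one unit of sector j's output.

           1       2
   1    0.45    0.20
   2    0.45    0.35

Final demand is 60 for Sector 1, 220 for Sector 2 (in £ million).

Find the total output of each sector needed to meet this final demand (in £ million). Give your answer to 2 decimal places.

x_1 = 310.28, x_2 = 553.27

I − A =
  [   0.55    -0.20]
  [  -0.45     0.65]
det(I−A) = (0.55)(0.65) − (-0.20)(-0.45) = 0.2675
adj(I−A) = [[0.65, 0.20], [0.45, 0.55]]
(I − A)⁻¹ = adj(I−A) / det(I−A) ≈
  [   2.4299     0.7477]
  [   1.6822     2.0561]
x = (I − A)⁻¹ d = adj(I−A)·d / det(I−A), with det(I−A) = 0.2675:
  x_1 = (0.65·60 + 0.20·220) / 0.2675 = 83.00 / 0.2675 ≈ 310.28
  x_2 = (0.45·60 + 0.55·220) / 0.2675 = 148.00 / 0.2675 ≈ 553.27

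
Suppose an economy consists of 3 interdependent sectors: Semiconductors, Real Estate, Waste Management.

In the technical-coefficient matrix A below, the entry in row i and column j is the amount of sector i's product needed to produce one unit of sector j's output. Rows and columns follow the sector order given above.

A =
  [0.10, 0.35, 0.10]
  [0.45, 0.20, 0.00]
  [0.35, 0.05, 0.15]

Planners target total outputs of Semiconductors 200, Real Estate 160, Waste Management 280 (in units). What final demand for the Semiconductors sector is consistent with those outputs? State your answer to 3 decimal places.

d_S = 96.000

I − A =
  [   0.90    -0.35    -0.10]
  [  -0.45     0.80     0.00]
  [  -0.35    -0.05     0.85]
d = (I − A) x:
  d_S = (+0.90)·200 + (-0.35)·160 + (-0.10)·280 = 96.000
  d_R = (-0.45)·200 + (+0.80)·160 + (+0.00)·280 = 38.000
  d_W = (-0.35)·200 + (-0.05)·160 + (+0.85)·280 = 160.000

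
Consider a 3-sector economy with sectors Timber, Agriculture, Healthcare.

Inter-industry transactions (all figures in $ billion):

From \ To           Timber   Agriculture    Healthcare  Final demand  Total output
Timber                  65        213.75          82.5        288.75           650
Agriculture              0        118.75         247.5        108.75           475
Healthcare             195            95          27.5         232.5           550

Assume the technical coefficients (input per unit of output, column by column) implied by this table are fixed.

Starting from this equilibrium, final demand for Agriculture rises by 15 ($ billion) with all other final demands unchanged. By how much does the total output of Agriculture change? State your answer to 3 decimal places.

Δx_A = 26.087

Technical coefficients a_ij = z_ij / X_j:
  a_TT = 65/650 = 0.10, a_AT = 0/650 = 0.00, a_HT = 195/650 = 0.30
  a_TA = 213.75/475 = 0.45, a_AA = 118.75/475 = 0.25, a_HA = 95/475 = 0.20
  a_TH = 82.5/550 = 0.15, a_AH = 247.5/550 = 0.45, a_HH = 27.5/550 = 0.05
I − A =
  [   0.90    -0.45    -0.15]
  [   0.00     0.75    -0.45]
  [  -0.30    -0.20     0.95]
Cofactors of I−A, C_ij = (−1)^(i+j)·(minor ij) (rows/columns in the sector order above):
  C_11 = (0.75)(0.95) − (-0.45)(-0.20) = 0.6225
  C_12 = −[(0.00)(0.95) − (-0.45)(-0.30)] = 0.1350
  C_13 = (0.00)(-0.20) − (0.75)(-0.30) = 0.2250
  C_21 = −[(-0.45)(0.95) − (-0.15)(-0.20)] = 0.4575
  C_22 = (0.90)(0.95) − (-0.15)(-0.30) = 0.8100
  C_23 = −[(0.90)(-0.20) − (-0.45)(-0.30)] = 0.3150
  C_31 = (-0.45)(-0.45) − (-0.15)(0.75) = 0.3150
  C_32 = −[(0.90)(-0.45) − (-0.15)(0.00)] = 0.4050
  C_33 = (0.90)(0.75) − (-0.45)(0.00) = 0.6750
det(I−A) = Σ_j (I−A)_1j·C_1j = (0.90)(0.6225) + (-0.45)(0.1350) + (-0.15)(0.2250) = 0.46575
adj(I−A) = Cᵀ =
  [ 0.6225   0.4575   0.3150]
  [ 0.1350   0.8100   0.4050]
  [ 0.2250   0.3150   0.6750]
(I − A)⁻¹ = adj(I−A) / det(I−A) ≈
  [   1.3366     0.9823     0.6763]
  [   0.2899     1.7391     0.8696]
  [   0.4831     0.6763     1.4493]
Δx = (I − A)⁻¹ Δd with Δd having +15 in the Agriculture component and 0 elsewhere.
So Δx_A = L_AA · (+15), where L_AA = adj(I−A)_AA / det(I−A) = 0.8100 / 0.46575.
Δx_A = 0.8100 × (+15) / 0.46575 = 12.15 / 0.46575 ≈ 26.087.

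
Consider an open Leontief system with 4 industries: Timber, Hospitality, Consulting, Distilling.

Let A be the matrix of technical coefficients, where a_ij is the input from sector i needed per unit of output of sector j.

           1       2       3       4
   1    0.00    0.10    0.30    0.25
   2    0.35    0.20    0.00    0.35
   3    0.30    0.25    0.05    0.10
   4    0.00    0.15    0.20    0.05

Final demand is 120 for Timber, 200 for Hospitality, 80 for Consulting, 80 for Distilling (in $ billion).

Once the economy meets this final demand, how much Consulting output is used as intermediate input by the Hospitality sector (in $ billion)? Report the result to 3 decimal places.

z_32 = 124.605

I − A =
  [   1.00    -0.10    -0.30    -0.25]
  [  -0.35     0.80     0.00    -0.35]
  [  -0.30    -0.25     0.95    -0.10]
  [   0.00    -0.15    -0.20     0.95]
Compute the cofactors C_ij = (−1)^(i+j)·(3×3 minor ij) of I−A; the adjugate is their transpose:
adj(I−A) = Cᵀ =
  [ 0.638625   0.212125   0.259250   0.273500]
  [ 0.329875   0.782000   0.187250   0.394625]
  [ 0.300625   0.292250   0.661125   0.256375]
  [ 0.115375   0.185000   0.168750   0.628500]
det(I−A) = Σ_j (I−A)_1j·C_1j = (1.00)(0.638625) + (-0.10)(0.329875) + (-0.30)(0.300625) + (-0.25)(0.115375) = 0.48660625
(I − A)⁻¹ = adj(I−A) / det(I−A) ≈
  [   1.3124     0.4359     0.5328     0.5621]
  [   0.6779     1.6070     0.3848     0.8110]
  [   0.6178     0.6006     1.3586     0.5269]
  [   0.2371     0.3802     0.3468     1.2916]
First solve x = (I − A)⁻¹ d = adj(I−A)·d / det(I−A); in particular x_2 = (0.329875·120 + 0.782000·200 + 0.187250·80 + 0.394625·80) / 0.48660625 = 242.535 / 0.48660625 ≈ 498.42146.
Intermediate flow from 3 to 2: z_32 = a_32 · x_2 = 0.25 × 242.535 / 0.48660625 = 60.63375 / 0.48660625 ≈ 124.605.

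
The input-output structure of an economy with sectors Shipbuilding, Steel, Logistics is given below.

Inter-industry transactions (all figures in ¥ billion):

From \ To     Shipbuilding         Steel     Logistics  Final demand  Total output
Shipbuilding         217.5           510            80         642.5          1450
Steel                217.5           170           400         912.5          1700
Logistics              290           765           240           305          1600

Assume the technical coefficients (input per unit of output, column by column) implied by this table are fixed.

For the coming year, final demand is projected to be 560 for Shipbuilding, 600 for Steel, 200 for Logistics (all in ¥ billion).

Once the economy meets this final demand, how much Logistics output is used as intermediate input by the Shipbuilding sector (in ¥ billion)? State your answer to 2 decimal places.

z_31 = 227.36

Technical coefficients a_ij = z_ij / X_j:
  a_11 = 217.5/1450 = 0.15, a_21 = 217.5/1450 = 0.15, a_31 = 290/1450 = 0.20
  a_12 = 510/1700 = 0.30, a_22 = 170/1700 = 0.10, a_32 = 765/1700 = 0.45
  a_13 = 80/1600 = 0.05, a_23 = 400/1600 = 0.25, a_33 = 240/1600 = 0.15
I − A =
  [   0.85    -0.30    -0.05]
  [  -0.15     0.90    -0.25]
  [  -0.20    -0.45     0.85]
Cofactors of I−A, C_ij = (−1)^(i+j)·(minor ij) (rows/columns in the sector order above):
  C_11 = (0.90)(0.85) − (-0.25)(-0.45) = 0.6525
  C_12 = −[(-0.15)(0.85) − (-0.25)(-0.20)] = 0.1775
  C_13 = (-0.15)(-0.45) − (0.90)(-0.20) = 0.2475
  C_21 = −[(-0.30)(0.85) − (-0.05)(-0.45)] = 0.2775
  C_22 = (0.85)(0.85) − (-0.05)(-0.20) = 0.7125
  C_23 = −[(0.85)(-0.45) − (-0.30)(-0.20)] = 0.4425
  C_31 = (-0.30)(-0.25) − (-0.05)(0.90) = 0.1200
  C_32 = −[(0.85)(-0.25) − (-0.05)(-0.15)] = 0.2200
  C_33 = (0.85)(0.90) − (-0.30)(-0.15) = 0.7200
det(I−A) = Σ_j (I−A)_1j·C_1j = (0.85)(0.6525) + (-0.30)(0.1775) + (-0.05)(0.2475) = 0.4890
adj(I−A) = Cᵀ =
  [ 0.6525   0.2775   0.1200]
  [ 0.1775   0.7125   0.2200]
  [ 0.2475   0.4425   0.7200]
(I − A)⁻¹ = adj(I−A) / det(I−A) ≈
  [   1.3344     0.5675     0.2454]
  [   0.3630     1.4571     0.4499]
  [   0.5061     0.9049     1.4724]
First solve x = (I − A)⁻¹ d = adj(I−A)·d / det(I−A); in particular x_1 = (0.6525·560 + 0.2775·600 + 0.1200·200) / 0.4890 = 555.90 / 0.4890 ≈ 1136.8098.
Intermediate flow from 3 to 1: z_31 = a_31 · x_1 = 0.20 × 555.90 / 0.4890 = 111.18 / 0.4890 ≈ 227.36.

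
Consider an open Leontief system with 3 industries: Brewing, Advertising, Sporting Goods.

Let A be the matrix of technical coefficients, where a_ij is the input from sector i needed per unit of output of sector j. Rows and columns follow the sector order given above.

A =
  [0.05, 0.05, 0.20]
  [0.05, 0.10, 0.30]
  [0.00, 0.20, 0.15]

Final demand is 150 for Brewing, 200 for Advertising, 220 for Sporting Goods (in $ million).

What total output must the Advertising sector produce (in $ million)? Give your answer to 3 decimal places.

x_2 = 349.709

I − A =
  [   0.95    -0.05    -0.20]
  [  -0.05     0.90    -0.30]
  [   0.00    -0.20     0.85]
Cofactors of I−A, C_ij = (−1)^(i+j)·(minor ij) (rows/columns in the sector order above):
  C_11 = (0.90)(0.85) − (-0.30)(-0.20) = 0.7050
  C_12 = −[(-0.05)(0.85) − (-0.30)(0.00)] = 0.0425
  C_13 = (-0.05)(-0.20) − (0.90)(0.00) = 0.0100
  C_21 = −[(-0.05)(0.85) − (-0.20)(-0.20)] = 0.0825
  C_22 = (0.95)(0.85) − (-0.20)(0.00) = 0.8075
  C_23 = −[(0.95)(-0.20) − (-0.05)(0.00)] = 0.1900
  C_31 = (-0.05)(-0.30) − (-0.20)(0.90) = 0.1950
  C_32 = −[(0.95)(-0.30) − (-0.20)(-0.05)] = 0.2950
  C_33 = (0.95)(0.90) − (-0.05)(-0.05) = 0.8525
det(I−A) = Σ_j (I−A)_1j·C_1j = (0.95)(0.7050) + (-0.05)(0.0425) + (-0.20)(0.0100) = 0.665625
adj(I−A) = Cᵀ =
  [ 0.7050   0.0825   0.1950]
  [ 0.0425   0.8075   0.2950]
  [ 0.0100   0.1900   0.8525]
(I − A)⁻¹ = adj(I−A) / det(I−A) ≈
  [   1.0592     0.1239     0.2930]
  [   0.0638     1.2131     0.4432]
  [   0.0150     0.2854     1.2808]
x = (I − A)⁻¹ d = adj(I−A)·d / det(I−A), with det(I−A) = 0.665625:
  x_1 = (0.7050·150 + 0.0825·200 + 0.1950·220) / 0.665625 = 165.15 / 0.665625 ≈ 248.113
  x_2 = (0.0425·150 + 0.8075·200 + 0.2950·220) / 0.665625 = 232.775 / 0.665625 ≈ 349.709
  x_3 = (0.0100·150 + 0.1900·200 + 0.8525·220) / 0.665625 = 227.05 / 0.665625 ≈ 341.108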